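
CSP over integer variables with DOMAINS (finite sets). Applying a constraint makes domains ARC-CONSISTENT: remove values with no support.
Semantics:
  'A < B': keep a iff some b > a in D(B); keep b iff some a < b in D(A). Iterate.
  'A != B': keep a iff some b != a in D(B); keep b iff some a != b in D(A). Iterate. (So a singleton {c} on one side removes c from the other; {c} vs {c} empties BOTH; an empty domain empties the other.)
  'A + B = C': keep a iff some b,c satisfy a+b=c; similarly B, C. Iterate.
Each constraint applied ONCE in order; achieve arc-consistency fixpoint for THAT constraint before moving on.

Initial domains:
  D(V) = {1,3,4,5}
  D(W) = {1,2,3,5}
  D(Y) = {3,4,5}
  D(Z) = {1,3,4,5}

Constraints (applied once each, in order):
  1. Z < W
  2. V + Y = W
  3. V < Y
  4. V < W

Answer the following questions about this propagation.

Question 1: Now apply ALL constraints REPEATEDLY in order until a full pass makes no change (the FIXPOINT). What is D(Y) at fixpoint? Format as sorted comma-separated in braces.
pass 0 (initial): D(Y)={3,4,5}
pass 1: V {1,3,4,5}->{1}; W {1,2,3,5}->{5}; Y {3,4,5}->{4}; Z {1,3,4,5}->{1,3,4}
pass 2: no change
Fixpoint after 2 passes: D(Y) = {4}

Answer: {4}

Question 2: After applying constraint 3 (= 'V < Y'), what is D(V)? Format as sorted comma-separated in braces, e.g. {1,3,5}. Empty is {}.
Answer: {1}

Derivation:
Constraint 1 (Z < W) on D(Z)={1,3,4,5} D(W)={1,2,3,5}: Z {1,3,4,5}->{1,3,4}; W {1,2,3,5}->{2,3,5}
Constraint 2 (V + Y = W) on D(V)={1,3,4,5} D(Y)={3,4,5} D(W)={2,3,5}: V {1,3,4,5}->{1}; Y {3,4,5}->{4}; W {2,3,5}->{5}
Constraint 3 (V < Y) on D(V)={1} D(Y)={4}: no change
So after constraint 3: D(V) = {1}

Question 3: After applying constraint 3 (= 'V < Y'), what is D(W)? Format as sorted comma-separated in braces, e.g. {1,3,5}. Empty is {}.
Answer: {5}

Derivation:
Constraint 1 (Z < W) on D(Z)={1,3,4,5} D(W)={1,2,3,5}: Z {1,3,4,5}->{1,3,4}; W {1,2,3,5}->{2,3,5}
Constraint 2 (V + Y = W) on D(V)={1,3,4,5} D(Y)={3,4,5} D(W)={2,3,5}: V {1,3,4,5}->{1}; Y {3,4,5}->{4}; W {2,3,5}->{5}
Constraint 3 (V < Y) on D(V)={1} D(Y)={4}: no change
So after constraint 3: D(W) = {5}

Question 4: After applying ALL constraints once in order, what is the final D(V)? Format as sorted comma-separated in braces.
Constraint 1 (Z < W) on D(Z)={1,3,4,5} D(W)={1,2,3,5}: Z {1,3,4,5}->{1,3,4}; W {1,2,3,5}->{2,3,5}
Constraint 2 (V + Y = W) on D(V)={1,3,4,5} D(Y)={3,4,5} D(W)={2,3,5}: V {1,3,4,5}->{1}; Y {3,4,5}->{4}; W {2,3,5}->{5}
Constraint 3 (V < Y) on D(V)={1} D(Y)={4}: no change
Constraint 4 (V < W) on D(V)={1} D(W)={5}: no change
So after all 4 constraints: D(V) = {1}

Answer: {1}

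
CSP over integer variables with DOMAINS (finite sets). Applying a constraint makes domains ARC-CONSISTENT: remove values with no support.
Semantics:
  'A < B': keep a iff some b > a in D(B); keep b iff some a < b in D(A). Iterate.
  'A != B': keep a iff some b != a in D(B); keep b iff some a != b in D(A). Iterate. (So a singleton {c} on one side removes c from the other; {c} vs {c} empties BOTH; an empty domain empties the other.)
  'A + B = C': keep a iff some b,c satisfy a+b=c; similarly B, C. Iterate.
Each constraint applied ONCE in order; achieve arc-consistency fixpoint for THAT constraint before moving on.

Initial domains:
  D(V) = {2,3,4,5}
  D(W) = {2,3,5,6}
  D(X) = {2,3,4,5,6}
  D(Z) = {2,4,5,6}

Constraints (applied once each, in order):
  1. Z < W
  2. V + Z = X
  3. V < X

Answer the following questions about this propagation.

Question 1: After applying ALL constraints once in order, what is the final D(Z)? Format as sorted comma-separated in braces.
Constraint 1 (Z < W) on D(Z)={2,4,5,6} D(W)={2,3,5,6}: Z {2,4,5,6}->{2,4,5}; W {2,3,5,6}->{3,5,6}
Constraint 2 (V + Z = X) on D(V)={2,3,4,5} D(Z)={2,4,5} D(X)={2,3,4,5,6}: V {2,3,4,5}->{2,3,4}; Z {2,4,5}->{2,4}; X {2,3,4,5,6}->{4,5,6}
Constraint 3 (V < X) on D(V)={2,3,4} D(X)={4,5,6}: no change
So after all 3 constraints: D(Z) = {2,4}

Answer: {2,4}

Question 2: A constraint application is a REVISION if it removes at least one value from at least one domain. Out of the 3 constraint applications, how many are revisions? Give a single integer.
Constraint 1 (Z < W) on D(Z)={2,4,5,6} D(W)={2,3,5,6}: Z {2,4,5,6}->{2,4,5}; W {2,3,5,6}->{3,5,6} => REVISION
Constraint 2 (V + Z = X) on D(V)={2,3,4,5} D(Z)={2,4,5} D(X)={2,3,4,5,6}: V {2,3,4,5}->{2,3,4}; Z {2,4,5}->{2,4}; X {2,3,4,5,6}->{4,5,6} => REVISION
Constraint 3 (V < X) on D(V)={2,3,4} D(X)={4,5,6}: no change => not a revision
Total revisions = 2

Answer: 2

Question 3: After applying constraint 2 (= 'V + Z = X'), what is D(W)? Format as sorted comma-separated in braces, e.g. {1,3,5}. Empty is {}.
Constraint 1 (Z < W) on D(Z)={2,4,5,6} D(W)={2,3,5,6}: Z {2,4,5,6}->{2,4,5}; W {2,3,5,6}->{3,5,6}
Constraint 2 (V + Z = X) on D(V)={2,3,4,5} D(Z)={2,4,5} D(X)={2,3,4,5,6}: V {2,3,4,5}->{2,3,4}; Z {2,4,5}->{2,4}; X {2,3,4,5,6}->{4,5,6}
So after constraint 2: D(W) = {3,5,6}

Answer: {3,5,6}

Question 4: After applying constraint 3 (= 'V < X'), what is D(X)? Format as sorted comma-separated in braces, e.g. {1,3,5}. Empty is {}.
Constraint 1 (Z < W) on D(Z)={2,4,5,6} D(W)={2,3,5,6}: Z {2,4,5,6}->{2,4,5}; W {2,3,5,6}->{3,5,6}
Constraint 2 (V + Z = X) on D(V)={2,3,4,5} D(Z)={2,4,5} D(X)={2,3,4,5,6}: V {2,3,4,5}->{2,3,4}; Z {2,4,5}->{2,4}; X {2,3,4,5,6}->{4,5,6}
Constraint 3 (V < X) on D(V)={2,3,4} D(X)={4,5,6}: no change
So after constraint 3: D(X) = {4,5,6}

Answer: {4,5,6}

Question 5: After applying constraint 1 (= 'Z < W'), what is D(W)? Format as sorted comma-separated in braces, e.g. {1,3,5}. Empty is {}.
Constraint 1 (Z < W) on D(Z)={2,4,5,6} D(W)={2,3,5,6}: Z {2,4,5,6}->{2,4,5}; W {2,3,5,6}->{3,5,6}
So after constraint 1: D(W) = {3,5,6}

Answer: {3,5,6}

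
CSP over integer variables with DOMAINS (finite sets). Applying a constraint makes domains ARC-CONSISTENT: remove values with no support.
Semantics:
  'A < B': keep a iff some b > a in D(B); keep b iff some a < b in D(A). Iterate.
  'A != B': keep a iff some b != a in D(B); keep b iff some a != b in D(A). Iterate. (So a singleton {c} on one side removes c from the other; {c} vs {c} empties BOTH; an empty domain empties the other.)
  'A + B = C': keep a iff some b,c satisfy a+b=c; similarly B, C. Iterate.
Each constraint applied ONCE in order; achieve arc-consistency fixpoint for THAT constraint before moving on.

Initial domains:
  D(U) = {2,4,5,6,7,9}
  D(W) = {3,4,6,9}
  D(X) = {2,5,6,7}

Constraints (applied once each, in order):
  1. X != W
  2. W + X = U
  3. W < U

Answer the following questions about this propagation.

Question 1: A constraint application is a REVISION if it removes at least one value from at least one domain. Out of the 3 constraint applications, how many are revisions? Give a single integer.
Answer: 1

Derivation:
Constraint 1 (X != W) on D(X)={2,5,6,7} D(W)={3,4,6,9}: no change => not a revision
Constraint 2 (W + X = U) on D(W)={3,4,6,9} D(X)={2,5,6,7} D(U)={2,4,5,6,7,9}: W {3,4,6,9}->{3,4}; X {2,5,6,7}->{2,5,6}; U {2,4,5,6,7,9}->{5,6,9} => REVISION
Constraint 3 (W < U) on D(W)={3,4} D(U)={5,6,9}: no change => not a revision
Total revisions = 1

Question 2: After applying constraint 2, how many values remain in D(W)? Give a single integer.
Constraint 1 (X != W) on D(X)={2,5,6,7} D(W)={3,4,6,9}: no change
Constraint 2 (W + X = U) on D(W)={3,4,6,9} D(X)={2,5,6,7} D(U)={2,4,5,6,7,9}: W {3,4,6,9}->{3,4}; X {2,5,6,7}->{2,5,6}; U {2,4,5,6,7,9}->{5,6,9}
So after constraint 2: D(W)={3,4}, size = 2

Answer: 2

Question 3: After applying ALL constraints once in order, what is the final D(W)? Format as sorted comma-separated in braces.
Constraint 1 (X != W) on D(X)={2,5,6,7} D(W)={3,4,6,9}: no change
Constraint 2 (W + X = U) on D(W)={3,4,6,9} D(X)={2,5,6,7} D(U)={2,4,5,6,7,9}: W {3,4,6,9}->{3,4}; X {2,5,6,7}->{2,5,6}; U {2,4,5,6,7,9}->{5,6,9}
Constraint 3 (W < U) on D(W)={3,4} D(U)={5,6,9}: no change
So after all 3 constraints: D(W) = {3,4}

Answer: {3,4}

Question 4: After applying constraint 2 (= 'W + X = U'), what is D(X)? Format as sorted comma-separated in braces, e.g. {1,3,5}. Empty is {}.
Answer: {2,5,6}

Derivation:
Constraint 1 (X != W) on D(X)={2,5,6,7} D(W)={3,4,6,9}: no change
Constraint 2 (W + X = U) on D(W)={3,4,6,9} D(X)={2,5,6,7} D(U)={2,4,5,6,7,9}: W {3,4,6,9}->{3,4}; X {2,5,6,7}->{2,5,6}; U {2,4,5,6,7,9}->{5,6,9}
So after constraint 2: D(X) = {2,5,6}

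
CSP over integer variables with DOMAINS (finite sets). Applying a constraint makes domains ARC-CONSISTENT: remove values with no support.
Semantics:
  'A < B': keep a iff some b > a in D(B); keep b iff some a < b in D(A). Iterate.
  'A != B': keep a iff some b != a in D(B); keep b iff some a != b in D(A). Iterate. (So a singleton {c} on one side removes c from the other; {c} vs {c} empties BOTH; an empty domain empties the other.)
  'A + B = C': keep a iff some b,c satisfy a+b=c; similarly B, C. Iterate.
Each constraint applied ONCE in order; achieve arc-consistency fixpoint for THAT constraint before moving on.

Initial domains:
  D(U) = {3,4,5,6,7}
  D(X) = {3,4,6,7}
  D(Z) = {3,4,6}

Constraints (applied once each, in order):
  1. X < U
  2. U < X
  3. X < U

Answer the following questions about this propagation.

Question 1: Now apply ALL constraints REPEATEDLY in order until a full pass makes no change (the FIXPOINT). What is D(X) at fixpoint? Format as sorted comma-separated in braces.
Answer: {}

Derivation:
pass 0 (initial): D(X)={3,4,6,7}
pass 1: U {3,4,5,6,7}->{}; X {3,4,6,7}->{}
pass 2: no change
Fixpoint after 2 passes: D(X) = {}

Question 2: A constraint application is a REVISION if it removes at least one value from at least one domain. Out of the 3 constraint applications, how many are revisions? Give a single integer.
Constraint 1 (X < U) on D(X)={3,4,6,7} D(U)={3,4,5,6,7}: X {3,4,6,7}->{3,4,6}; U {3,4,5,6,7}->{4,5,6,7} => REVISION
Constraint 2 (U < X) on D(U)={4,5,6,7} D(X)={3,4,6}: U {4,5,6,7}->{4,5}; X {3,4,6}->{6} => REVISION
Constraint 3 (X < U) on D(X)={6} D(U)={4,5}: X {6}->{}; U {4,5}->{} => REVISION
Total revisions = 3

Answer: 3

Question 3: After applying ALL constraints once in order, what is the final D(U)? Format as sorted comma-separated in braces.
Constraint 1 (X < U) on D(X)={3,4,6,7} D(U)={3,4,5,6,7}: X {3,4,6,7}->{3,4,6}; U {3,4,5,6,7}->{4,5,6,7}
Constraint 2 (U < X) on D(U)={4,5,6,7} D(X)={3,4,6}: U {4,5,6,7}->{4,5}; X {3,4,6}->{6}
Constraint 3 (X < U) on D(X)={6} D(U)={4,5}: X {6}->{}; U {4,5}->{}
So after all 3 constraints: D(U) = {}

Answer: {}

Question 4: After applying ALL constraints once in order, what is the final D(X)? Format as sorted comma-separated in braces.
Answer: {}

Derivation:
Constraint 1 (X < U) on D(X)={3,4,6,7} D(U)={3,4,5,6,7}: X {3,4,6,7}->{3,4,6}; U {3,4,5,6,7}->{4,5,6,7}
Constraint 2 (U < X) on D(U)={4,5,6,7} D(X)={3,4,6}: U {4,5,6,7}->{4,5}; X {3,4,6}->{6}
Constraint 3 (X < U) on D(X)={6} D(U)={4,5}: X {6}->{}; U {4,5}->{}
So after all 3 constraints: D(X) = {}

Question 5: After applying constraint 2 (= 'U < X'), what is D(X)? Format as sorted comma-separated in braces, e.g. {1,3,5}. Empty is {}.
Constraint 1 (X < U) on D(X)={3,4,6,7} D(U)={3,4,5,6,7}: X {3,4,6,7}->{3,4,6}; U {3,4,5,6,7}->{4,5,6,7}
Constraint 2 (U < X) on D(U)={4,5,6,7} D(X)={3,4,6}: U {4,5,6,7}->{4,5}; X {3,4,6}->{6}
So after constraint 2: D(X) = {6}

Answer: {6}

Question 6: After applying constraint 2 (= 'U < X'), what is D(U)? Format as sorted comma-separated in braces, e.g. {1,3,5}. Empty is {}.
Answer: {4,5}

Derivation:
Constraint 1 (X < U) on D(X)={3,4,6,7} D(U)={3,4,5,6,7}: X {3,4,6,7}->{3,4,6}; U {3,4,5,6,7}->{4,5,6,7}
Constraint 2 (U < X) on D(U)={4,5,6,7} D(X)={3,4,6}: U {4,5,6,7}->{4,5}; X {3,4,6}->{6}
So after constraint 2: D(U) = {4,5}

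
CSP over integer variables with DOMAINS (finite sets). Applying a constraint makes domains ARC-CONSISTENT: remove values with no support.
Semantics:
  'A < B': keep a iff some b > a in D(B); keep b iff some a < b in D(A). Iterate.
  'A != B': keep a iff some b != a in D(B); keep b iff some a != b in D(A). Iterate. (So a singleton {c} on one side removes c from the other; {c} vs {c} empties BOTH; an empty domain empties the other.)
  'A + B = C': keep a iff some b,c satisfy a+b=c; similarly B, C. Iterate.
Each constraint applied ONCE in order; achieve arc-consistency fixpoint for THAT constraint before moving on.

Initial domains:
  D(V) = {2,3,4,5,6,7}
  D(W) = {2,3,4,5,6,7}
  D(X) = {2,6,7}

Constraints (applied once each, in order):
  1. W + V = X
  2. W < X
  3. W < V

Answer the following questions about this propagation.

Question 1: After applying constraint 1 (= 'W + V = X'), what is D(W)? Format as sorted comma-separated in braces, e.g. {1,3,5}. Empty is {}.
Answer: {2,3,4,5}

Derivation:
Constraint 1 (W + V = X) on D(W)={2,3,4,5,6,7} D(V)={2,3,4,5,6,7} D(X)={2,6,7}: W {2,3,4,5,6,7}->{2,3,4,5}; V {2,3,4,5,6,7}->{2,3,4,5}; X {2,6,7}->{6,7}
So after constraint 1: D(W) = {2,3,4,5}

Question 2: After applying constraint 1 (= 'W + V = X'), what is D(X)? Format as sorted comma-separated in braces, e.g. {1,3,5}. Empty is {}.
Constraint 1 (W + V = X) on D(W)={2,3,4,5,6,7} D(V)={2,3,4,5,6,7} D(X)={2,6,7}: W {2,3,4,5,6,7}->{2,3,4,5}; V {2,3,4,5,6,7}->{2,3,4,5}; X {2,6,7}->{6,7}
So after constraint 1: D(X) = {6,7}

Answer: {6,7}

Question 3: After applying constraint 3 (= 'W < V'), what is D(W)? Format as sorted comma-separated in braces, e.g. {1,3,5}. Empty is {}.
Constraint 1 (W + V = X) on D(W)={2,3,4,5,6,7} D(V)={2,3,4,5,6,7} D(X)={2,6,7}: W {2,3,4,5,6,7}->{2,3,4,5}; V {2,3,4,5,6,7}->{2,3,4,5}; X {2,6,7}->{6,7}
Constraint 2 (W < X) on D(W)={2,3,4,5} D(X)={6,7}: no change
Constraint 3 (W < V) on D(W)={2,3,4,5} D(V)={2,3,4,5}: W {2,3,4,5}->{2,3,4}; V {2,3,4,5}->{3,4,5}
So after constraint 3: D(W) = {2,3,4}

Answer: {2,3,4}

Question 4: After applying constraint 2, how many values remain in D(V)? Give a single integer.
Answer: 4

Derivation:
Constraint 1 (W + V = X) on D(W)={2,3,4,5,6,7} D(V)={2,3,4,5,6,7} D(X)={2,6,7}: W {2,3,4,5,6,7}->{2,3,4,5}; V {2,3,4,5,6,7}->{2,3,4,5}; X {2,6,7}->{6,7}
Constraint 2 (W < X) on D(W)={2,3,4,5} D(X)={6,7}: no change
So after constraint 2: D(V)={2,3,4,5}, size = 4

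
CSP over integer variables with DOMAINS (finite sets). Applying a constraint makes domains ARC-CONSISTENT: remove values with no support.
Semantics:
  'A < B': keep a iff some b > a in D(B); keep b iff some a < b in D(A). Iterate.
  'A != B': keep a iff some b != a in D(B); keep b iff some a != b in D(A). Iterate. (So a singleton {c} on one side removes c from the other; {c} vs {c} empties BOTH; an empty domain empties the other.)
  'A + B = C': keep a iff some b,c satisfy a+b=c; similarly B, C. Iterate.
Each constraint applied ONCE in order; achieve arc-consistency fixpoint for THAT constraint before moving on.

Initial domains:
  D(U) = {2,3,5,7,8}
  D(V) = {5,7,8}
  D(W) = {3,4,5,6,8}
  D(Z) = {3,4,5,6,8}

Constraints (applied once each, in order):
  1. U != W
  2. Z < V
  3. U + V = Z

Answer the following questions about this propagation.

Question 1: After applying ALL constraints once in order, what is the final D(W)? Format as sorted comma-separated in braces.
Answer: {3,4,5,6,8}

Derivation:
Constraint 1 (U != W) on D(U)={2,3,5,7,8} D(W)={3,4,5,6,8}: no change
Constraint 2 (Z < V) on D(Z)={3,4,5,6,8} D(V)={5,7,8}: Z {3,4,5,6,8}->{3,4,5,6}
Constraint 3 (U + V = Z) on D(U)={2,3,5,7,8} D(V)={5,7,8} D(Z)={3,4,5,6}: U {2,3,5,7,8}->{}; V {5,7,8}->{}; Z {3,4,5,6}->{}
So after all 3 constraints: D(W) = {3,4,5,6,8}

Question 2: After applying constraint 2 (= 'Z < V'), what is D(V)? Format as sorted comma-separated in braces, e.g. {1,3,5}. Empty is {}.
Constraint 1 (U != W) on D(U)={2,3,5,7,8} D(W)={3,4,5,6,8}: no change
Constraint 2 (Z < V) on D(Z)={3,4,5,6,8} D(V)={5,7,8}: Z {3,4,5,6,8}->{3,4,5,6}
So after constraint 2: D(V) = {5,7,8}

Answer: {5,7,8}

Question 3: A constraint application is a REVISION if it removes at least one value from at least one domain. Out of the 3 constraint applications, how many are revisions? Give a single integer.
Constraint 1 (U != W) on D(U)={2,3,5,7,8} D(W)={3,4,5,6,8}: no change => not a revision
Constraint 2 (Z < V) on D(Z)={3,4,5,6,8} D(V)={5,7,8}: Z {3,4,5,6,8}->{3,4,5,6} => REVISION
Constraint 3 (U + V = Z) on D(U)={2,3,5,7,8} D(V)={5,7,8} D(Z)={3,4,5,6}: U {2,3,5,7,8}->{}; V {5,7,8}->{}; Z {3,4,5,6}->{} => REVISION
Total revisions = 2

Answer: 2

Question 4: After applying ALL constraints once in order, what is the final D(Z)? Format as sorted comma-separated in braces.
Constraint 1 (U != W) on D(U)={2,3,5,7,8} D(W)={3,4,5,6,8}: no change
Constraint 2 (Z < V) on D(Z)={3,4,5,6,8} D(V)={5,7,8}: Z {3,4,5,6,8}->{3,4,5,6}
Constraint 3 (U + V = Z) on D(U)={2,3,5,7,8} D(V)={5,7,8} D(Z)={3,4,5,6}: U {2,3,5,7,8}->{}; V {5,7,8}->{}; Z {3,4,5,6}->{}
So after all 3 constraints: D(Z) = {}

Answer: {}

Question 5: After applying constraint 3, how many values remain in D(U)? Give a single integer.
Constraint 1 (U != W) on D(U)={2,3,5,7,8} D(W)={3,4,5,6,8}: no change
Constraint 2 (Z < V) on D(Z)={3,4,5,6,8} D(V)={5,7,8}: Z {3,4,5,6,8}->{3,4,5,6}
Constraint 3 (U + V = Z) on D(U)={2,3,5,7,8} D(V)={5,7,8} D(Z)={3,4,5,6}: U {2,3,5,7,8}->{}; V {5,7,8}->{}; Z {3,4,5,6}->{}
So after constraint 3: D(U)={}, size = 0

Answer: 0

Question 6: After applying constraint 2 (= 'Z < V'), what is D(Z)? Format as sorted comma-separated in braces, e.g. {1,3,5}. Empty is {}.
Answer: {3,4,5,6}

Derivation:
Constraint 1 (U != W) on D(U)={2,3,5,7,8} D(W)={3,4,5,6,8}: no change
Constraint 2 (Z < V) on D(Z)={3,4,5,6,8} D(V)={5,7,8}: Z {3,4,5,6,8}->{3,4,5,6}
So after constraint 2: D(Z) = {3,4,5,6}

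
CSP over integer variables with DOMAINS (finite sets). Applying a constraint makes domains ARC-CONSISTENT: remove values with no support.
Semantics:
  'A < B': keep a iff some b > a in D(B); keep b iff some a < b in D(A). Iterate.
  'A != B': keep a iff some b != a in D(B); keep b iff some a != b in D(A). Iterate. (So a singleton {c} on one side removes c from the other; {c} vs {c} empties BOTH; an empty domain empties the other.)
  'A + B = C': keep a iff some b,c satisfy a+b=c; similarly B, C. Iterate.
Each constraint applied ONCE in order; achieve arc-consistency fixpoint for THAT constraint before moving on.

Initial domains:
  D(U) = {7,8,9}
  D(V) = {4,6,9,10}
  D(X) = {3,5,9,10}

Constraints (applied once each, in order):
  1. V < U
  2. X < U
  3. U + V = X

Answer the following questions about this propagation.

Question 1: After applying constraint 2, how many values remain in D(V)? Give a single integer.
Constraint 1 (V < U) on D(V)={4,6,9,10} D(U)={7,8,9}: V {4,6,9,10}->{4,6}
Constraint 2 (X < U) on D(X)={3,5,9,10} D(U)={7,8,9}: X {3,5,9,10}->{3,5}
So after constraint 2: D(V)={4,6}, size = 2

Answer: 2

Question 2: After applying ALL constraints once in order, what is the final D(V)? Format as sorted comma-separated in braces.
Answer: {}

Derivation:
Constraint 1 (V < U) on D(V)={4,6,9,10} D(U)={7,8,9}: V {4,6,9,10}->{4,6}
Constraint 2 (X < U) on D(X)={3,5,9,10} D(U)={7,8,9}: X {3,5,9,10}->{3,5}
Constraint 3 (U + V = X) on D(U)={7,8,9} D(V)={4,6} D(X)={3,5}: U {7,8,9}->{}; V {4,6}->{}; X {3,5}->{}
So after all 3 constraints: D(V) = {}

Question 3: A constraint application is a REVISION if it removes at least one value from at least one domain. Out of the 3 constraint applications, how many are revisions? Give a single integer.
Answer: 3

Derivation:
Constraint 1 (V < U) on D(V)={4,6,9,10} D(U)={7,8,9}: V {4,6,9,10}->{4,6} => REVISION
Constraint 2 (X < U) on D(X)={3,5,9,10} D(U)={7,8,9}: X {3,5,9,10}->{3,5} => REVISION
Constraint 3 (U + V = X) on D(U)={7,8,9} D(V)={4,6} D(X)={3,5}: U {7,8,9}->{}; V {4,6}->{}; X {3,5}->{} => REVISION
Total revisions = 3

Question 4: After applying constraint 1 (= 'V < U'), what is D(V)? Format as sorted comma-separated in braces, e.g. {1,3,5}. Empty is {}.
Answer: {4,6}

Derivation:
Constraint 1 (V < U) on D(V)={4,6,9,10} D(U)={7,8,9}: V {4,6,9,10}->{4,6}
So after constraint 1: D(V) = {4,6}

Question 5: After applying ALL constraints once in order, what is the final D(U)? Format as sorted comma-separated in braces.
Constraint 1 (V < U) on D(V)={4,6,9,10} D(U)={7,8,9}: V {4,6,9,10}->{4,6}
Constraint 2 (X < U) on D(X)={3,5,9,10} D(U)={7,8,9}: X {3,5,9,10}->{3,5}
Constraint 3 (U + V = X) on D(U)={7,8,9} D(V)={4,6} D(X)={3,5}: U {7,8,9}->{}; V {4,6}->{}; X {3,5}->{}
So after all 3 constraints: D(U) = {}

Answer: {}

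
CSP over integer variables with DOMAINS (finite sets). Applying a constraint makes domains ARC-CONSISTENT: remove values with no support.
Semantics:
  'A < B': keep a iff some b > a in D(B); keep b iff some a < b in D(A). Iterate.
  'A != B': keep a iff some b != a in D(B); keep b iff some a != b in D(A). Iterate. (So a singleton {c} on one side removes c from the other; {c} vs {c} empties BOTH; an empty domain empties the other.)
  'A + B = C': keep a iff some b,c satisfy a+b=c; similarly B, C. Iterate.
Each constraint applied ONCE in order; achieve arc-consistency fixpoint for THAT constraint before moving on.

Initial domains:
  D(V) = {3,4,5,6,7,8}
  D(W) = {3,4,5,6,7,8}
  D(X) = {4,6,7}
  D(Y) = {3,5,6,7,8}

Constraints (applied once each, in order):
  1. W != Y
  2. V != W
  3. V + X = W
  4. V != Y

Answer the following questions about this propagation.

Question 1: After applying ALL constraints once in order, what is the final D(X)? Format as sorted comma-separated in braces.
Answer: {4}

Derivation:
Constraint 1 (W != Y) on D(W)={3,4,5,6,7,8} D(Y)={3,5,6,7,8}: no change
Constraint 2 (V != W) on D(V)={3,4,5,6,7,8} D(W)={3,4,5,6,7,8}: no change
Constraint 3 (V + X = W) on D(V)={3,4,5,6,7,8} D(X)={4,6,7} D(W)={3,4,5,6,7,8}: V {3,4,5,6,7,8}->{3,4}; X {4,6,7}->{4}; W {3,4,5,6,7,8}->{7,8}
Constraint 4 (V != Y) on D(V)={3,4} D(Y)={3,5,6,7,8}: no change
So after all 4 constraints: D(X) = {4}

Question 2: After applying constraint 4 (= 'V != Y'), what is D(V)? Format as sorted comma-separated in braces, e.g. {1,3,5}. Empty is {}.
Answer: {3,4}

Derivation:
Constraint 1 (W != Y) on D(W)={3,4,5,6,7,8} D(Y)={3,5,6,7,8}: no change
Constraint 2 (V != W) on D(V)={3,4,5,6,7,8} D(W)={3,4,5,6,7,8}: no change
Constraint 3 (V + X = W) on D(V)={3,4,5,6,7,8} D(X)={4,6,7} D(W)={3,4,5,6,7,8}: V {3,4,5,6,7,8}->{3,4}; X {4,6,7}->{4}; W {3,4,5,6,7,8}->{7,8}
Constraint 4 (V != Y) on D(V)={3,4} D(Y)={3,5,6,7,8}: no change
So after constraint 4: D(V) = {3,4}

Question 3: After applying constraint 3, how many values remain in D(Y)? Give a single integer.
Answer: 5

Derivation:
Constraint 1 (W != Y) on D(W)={3,4,5,6,7,8} D(Y)={3,5,6,7,8}: no change
Constraint 2 (V != W) on D(V)={3,4,5,6,7,8} D(W)={3,4,5,6,7,8}: no change
Constraint 3 (V + X = W) on D(V)={3,4,5,6,7,8} D(X)={4,6,7} D(W)={3,4,5,6,7,8}: V {3,4,5,6,7,8}->{3,4}; X {4,6,7}->{4}; W {3,4,5,6,7,8}->{7,8}
So after constraint 3: D(Y)={3,5,6,7,8}, size = 5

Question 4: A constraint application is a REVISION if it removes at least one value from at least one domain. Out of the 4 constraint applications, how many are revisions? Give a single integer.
Constraint 1 (W != Y) on D(W)={3,4,5,6,7,8} D(Y)={3,5,6,7,8}: no change => not a revision
Constraint 2 (V != W) on D(V)={3,4,5,6,7,8} D(W)={3,4,5,6,7,8}: no change => not a revision
Constraint 3 (V + X = W) on D(V)={3,4,5,6,7,8} D(X)={4,6,7} D(W)={3,4,5,6,7,8}: V {3,4,5,6,7,8}->{3,4}; X {4,6,7}->{4}; W {3,4,5,6,7,8}->{7,8} => REVISION
Constraint 4 (V != Y) on D(V)={3,4} D(Y)={3,5,6,7,8}: no change => not a revision
Total revisions = 1

Answer: 1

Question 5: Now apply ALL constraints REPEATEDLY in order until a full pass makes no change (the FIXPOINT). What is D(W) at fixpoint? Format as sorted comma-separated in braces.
Answer: {7,8}

Derivation:
pass 0 (initial): D(W)={3,4,5,6,7,8}
pass 1: V {3,4,5,6,7,8}->{3,4}; W {3,4,5,6,7,8}->{7,8}; X {4,6,7}->{4}
pass 2: no change
Fixpoint after 2 passes: D(W) = {7,8}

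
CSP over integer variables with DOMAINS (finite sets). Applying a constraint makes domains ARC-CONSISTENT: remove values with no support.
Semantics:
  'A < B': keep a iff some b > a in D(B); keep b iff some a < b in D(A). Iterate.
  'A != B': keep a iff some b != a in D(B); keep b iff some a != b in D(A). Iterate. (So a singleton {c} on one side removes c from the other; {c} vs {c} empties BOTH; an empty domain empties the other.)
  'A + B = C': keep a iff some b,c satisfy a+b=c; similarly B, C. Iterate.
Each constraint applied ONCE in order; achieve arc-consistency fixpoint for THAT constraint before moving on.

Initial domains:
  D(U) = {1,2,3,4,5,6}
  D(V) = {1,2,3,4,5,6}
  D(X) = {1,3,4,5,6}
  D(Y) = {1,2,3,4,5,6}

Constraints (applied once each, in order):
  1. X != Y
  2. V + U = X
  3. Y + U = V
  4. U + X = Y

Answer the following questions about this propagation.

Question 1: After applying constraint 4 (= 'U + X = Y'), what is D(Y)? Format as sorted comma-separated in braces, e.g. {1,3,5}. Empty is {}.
Constraint 1 (X != Y) on D(X)={1,3,4,5,6} D(Y)={1,2,3,4,5,6}: no change
Constraint 2 (V + U = X) on D(V)={1,2,3,4,5,6} D(U)={1,2,3,4,5,6} D(X)={1,3,4,5,6}: V {1,2,3,4,5,6}->{1,2,3,4,5}; U {1,2,3,4,5,6}->{1,2,3,4,5}; X {1,3,4,5,6}->{3,4,5,6}
Constraint 3 (Y + U = V) on D(Y)={1,2,3,4,5,6} D(U)={1,2,3,4,5} D(V)={1,2,3,4,5}: Y {1,2,3,4,5,6}->{1,2,3,4}; U {1,2,3,4,5}->{1,2,3,4}; V {1,2,3,4,5}->{2,3,4,5}
Constraint 4 (U + X = Y) on D(U)={1,2,3,4} D(X)={3,4,5,6} D(Y)={1,2,3,4}: U {1,2,3,4}->{1}; X {3,4,5,6}->{3}; Y {1,2,3,4}->{4}
So after constraint 4: D(Y) = {4}

Answer: {4}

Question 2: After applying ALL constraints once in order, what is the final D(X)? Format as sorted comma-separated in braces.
Constraint 1 (X != Y) on D(X)={1,3,4,5,6} D(Y)={1,2,3,4,5,6}: no change
Constraint 2 (V + U = X) on D(V)={1,2,3,4,5,6} D(U)={1,2,3,4,5,6} D(X)={1,3,4,5,6}: V {1,2,3,4,5,6}->{1,2,3,4,5}; U {1,2,3,4,5,6}->{1,2,3,4,5}; X {1,3,4,5,6}->{3,4,5,6}
Constraint 3 (Y + U = V) on D(Y)={1,2,3,4,5,6} D(U)={1,2,3,4,5} D(V)={1,2,3,4,5}: Y {1,2,3,4,5,6}->{1,2,3,4}; U {1,2,3,4,5}->{1,2,3,4}; V {1,2,3,4,5}->{2,3,4,5}
Constraint 4 (U + X = Y) on D(U)={1,2,3,4} D(X)={3,4,5,6} D(Y)={1,2,3,4}: U {1,2,3,4}->{1}; X {3,4,5,6}->{3}; Y {1,2,3,4}->{4}
So after all 4 constraints: D(X) = {3}

Answer: {3}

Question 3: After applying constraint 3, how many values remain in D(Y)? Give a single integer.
Constraint 1 (X != Y) on D(X)={1,3,4,5,6} D(Y)={1,2,3,4,5,6}: no change
Constraint 2 (V + U = X) on D(V)={1,2,3,4,5,6} D(U)={1,2,3,4,5,6} D(X)={1,3,4,5,6}: V {1,2,3,4,5,6}->{1,2,3,4,5}; U {1,2,3,4,5,6}->{1,2,3,4,5}; X {1,3,4,5,6}->{3,4,5,6}
Constraint 3 (Y + U = V) on D(Y)={1,2,3,4,5,6} D(U)={1,2,3,4,5} D(V)={1,2,3,4,5}: Y {1,2,3,4,5,6}->{1,2,3,4}; U {1,2,3,4,5}->{1,2,3,4}; V {1,2,3,4,5}->{2,3,4,5}
So after constraint 3: D(Y)={1,2,3,4}, size = 4

Answer: 4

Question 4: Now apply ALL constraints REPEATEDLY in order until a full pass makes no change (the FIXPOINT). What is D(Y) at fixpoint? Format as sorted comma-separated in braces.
pass 0 (initial): D(Y)={1,2,3,4,5,6}
pass 1: U {1,2,3,4,5,6}->{1}; V {1,2,3,4,5,6}->{2,3,4,5}; X {1,3,4,5,6}->{3}; Y {1,2,3,4,5,6}->{4}
pass 2: U {1}->{}; V {2,3,4,5}->{}; X {3}->{}; Y {4}->{}
pass 3: no change
Fixpoint after 3 passes: D(Y) = {}

Answer: {}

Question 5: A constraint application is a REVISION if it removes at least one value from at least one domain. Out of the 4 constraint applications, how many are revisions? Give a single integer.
Answer: 3

Derivation:
Constraint 1 (X != Y) on D(X)={1,3,4,5,6} D(Y)={1,2,3,4,5,6}: no change => not a revision
Constraint 2 (V + U = X) on D(V)={1,2,3,4,5,6} D(U)={1,2,3,4,5,6} D(X)={1,3,4,5,6}: V {1,2,3,4,5,6}->{1,2,3,4,5}; U {1,2,3,4,5,6}->{1,2,3,4,5}; X {1,3,4,5,6}->{3,4,5,6} => REVISION
Constraint 3 (Y + U = V) on D(Y)={1,2,3,4,5,6} D(U)={1,2,3,4,5} D(V)={1,2,3,4,5}: Y {1,2,3,4,5,6}->{1,2,3,4}; U {1,2,3,4,5}->{1,2,3,4}; V {1,2,3,4,5}->{2,3,4,5} => REVISION
Constraint 4 (U + X = Y) on D(U)={1,2,3,4} D(X)={3,4,5,6} D(Y)={1,2,3,4}: U {1,2,3,4}->{1}; X {3,4,5,6}->{3}; Y {1,2,3,4}->{4} => REVISION
Total revisions = 3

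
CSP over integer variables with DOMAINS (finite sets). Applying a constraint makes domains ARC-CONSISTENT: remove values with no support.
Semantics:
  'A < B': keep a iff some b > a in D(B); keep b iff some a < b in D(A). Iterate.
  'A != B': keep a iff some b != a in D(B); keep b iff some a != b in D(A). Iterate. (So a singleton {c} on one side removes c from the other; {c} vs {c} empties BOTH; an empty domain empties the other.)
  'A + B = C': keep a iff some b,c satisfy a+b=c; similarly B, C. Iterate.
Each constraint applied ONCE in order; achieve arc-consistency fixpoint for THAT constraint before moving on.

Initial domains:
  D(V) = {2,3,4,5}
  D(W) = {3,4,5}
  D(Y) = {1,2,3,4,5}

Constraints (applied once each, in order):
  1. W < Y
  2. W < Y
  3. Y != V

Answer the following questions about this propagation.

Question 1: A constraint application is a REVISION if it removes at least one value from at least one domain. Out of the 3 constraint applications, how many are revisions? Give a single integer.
Constraint 1 (W < Y) on D(W)={3,4,5} D(Y)={1,2,3,4,5}: W {3,4,5}->{3,4}; Y {1,2,3,4,5}->{4,5} => REVISION
Constraint 2 (W < Y) on D(W)={3,4} D(Y)={4,5}: no change => not a revision
Constraint 3 (Y != V) on D(Y)={4,5} D(V)={2,3,4,5}: no change => not a revision
Total revisions = 1

Answer: 1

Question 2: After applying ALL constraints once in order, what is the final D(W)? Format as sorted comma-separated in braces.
Answer: {3,4}

Derivation:
Constraint 1 (W < Y) on D(W)={3,4,5} D(Y)={1,2,3,4,5}: W {3,4,5}->{3,4}; Y {1,2,3,4,5}->{4,5}
Constraint 2 (W < Y) on D(W)={3,4} D(Y)={4,5}: no change
Constraint 3 (Y != V) on D(Y)={4,5} D(V)={2,3,4,5}: no change
So after all 3 constraints: D(W) = {3,4}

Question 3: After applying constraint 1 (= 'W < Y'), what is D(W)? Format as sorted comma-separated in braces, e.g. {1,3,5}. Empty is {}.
Answer: {3,4}

Derivation:
Constraint 1 (W < Y) on D(W)={3,4,5} D(Y)={1,2,3,4,5}: W {3,4,5}->{3,4}; Y {1,2,3,4,5}->{4,5}
So after constraint 1: D(W) = {3,4}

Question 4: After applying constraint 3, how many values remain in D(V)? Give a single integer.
Constraint 1 (W < Y) on D(W)={3,4,5} D(Y)={1,2,3,4,5}: W {3,4,5}->{3,4}; Y {1,2,3,4,5}->{4,5}
Constraint 2 (W < Y) on D(W)={3,4} D(Y)={4,5}: no change
Constraint 3 (Y != V) on D(Y)={4,5} D(V)={2,3,4,5}: no change
So after constraint 3: D(V)={2,3,4,5}, size = 4

Answer: 4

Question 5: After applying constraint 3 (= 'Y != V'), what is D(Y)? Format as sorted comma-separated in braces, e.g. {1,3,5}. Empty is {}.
Constraint 1 (W < Y) on D(W)={3,4,5} D(Y)={1,2,3,4,5}: W {3,4,5}->{3,4}; Y {1,2,3,4,5}->{4,5}
Constraint 2 (W < Y) on D(W)={3,4} D(Y)={4,5}: no change
Constraint 3 (Y != V) on D(Y)={4,5} D(V)={2,3,4,5}: no change
So after constraint 3: D(Y) = {4,5}

Answer: {4,5}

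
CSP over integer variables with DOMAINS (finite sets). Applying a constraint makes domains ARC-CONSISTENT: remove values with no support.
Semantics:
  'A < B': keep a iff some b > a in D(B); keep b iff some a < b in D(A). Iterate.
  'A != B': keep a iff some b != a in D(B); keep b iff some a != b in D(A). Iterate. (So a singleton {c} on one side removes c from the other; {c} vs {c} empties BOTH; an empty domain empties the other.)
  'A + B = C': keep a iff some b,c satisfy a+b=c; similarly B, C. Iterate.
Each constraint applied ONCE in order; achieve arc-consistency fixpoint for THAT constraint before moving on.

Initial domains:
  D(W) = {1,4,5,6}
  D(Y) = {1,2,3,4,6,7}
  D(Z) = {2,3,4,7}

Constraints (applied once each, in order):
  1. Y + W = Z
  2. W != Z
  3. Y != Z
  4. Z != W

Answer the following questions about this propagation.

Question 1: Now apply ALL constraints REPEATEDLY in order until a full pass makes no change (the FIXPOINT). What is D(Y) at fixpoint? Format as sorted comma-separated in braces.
Answer: {1,2,3,6}

Derivation:
pass 0 (initial): D(Y)={1,2,3,4,6,7}
pass 1: Y {1,2,3,4,6,7}->{1,2,3,6}
pass 2: no change
Fixpoint after 2 passes: D(Y) = {1,2,3,6}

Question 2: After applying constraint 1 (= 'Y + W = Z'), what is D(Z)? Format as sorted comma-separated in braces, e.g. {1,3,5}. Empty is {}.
Constraint 1 (Y + W = Z) on D(Y)={1,2,3,4,6,7} D(W)={1,4,5,6} D(Z)={2,3,4,7}: Y {1,2,3,4,6,7}->{1,2,3,6}
So after constraint 1: D(Z) = {2,3,4,7}

Answer: {2,3,4,7}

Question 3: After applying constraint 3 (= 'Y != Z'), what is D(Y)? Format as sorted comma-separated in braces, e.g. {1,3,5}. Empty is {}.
Constraint 1 (Y + W = Z) on D(Y)={1,2,3,4,6,7} D(W)={1,4,5,6} D(Z)={2,3,4,7}: Y {1,2,3,4,6,7}->{1,2,3,6}
Constraint 2 (W != Z) on D(W)={1,4,5,6} D(Z)={2,3,4,7}: no change
Constraint 3 (Y != Z) on D(Y)={1,2,3,6} D(Z)={2,3,4,7}: no change
So after constraint 3: D(Y) = {1,2,3,6}

Answer: {1,2,3,6}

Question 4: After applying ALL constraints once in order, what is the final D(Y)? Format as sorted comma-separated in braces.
Answer: {1,2,3,6}

Derivation:
Constraint 1 (Y + W = Z) on D(Y)={1,2,3,4,6,7} D(W)={1,4,5,6} D(Z)={2,3,4,7}: Y {1,2,3,4,6,7}->{1,2,3,6}
Constraint 2 (W != Z) on D(W)={1,4,5,6} D(Z)={2,3,4,7}: no change
Constraint 3 (Y != Z) on D(Y)={1,2,3,6} D(Z)={2,3,4,7}: no change
Constraint 4 (Z != W) on D(Z)={2,3,4,7} D(W)={1,4,5,6}: no change
So after all 4 constraints: D(Y) = {1,2,3,6}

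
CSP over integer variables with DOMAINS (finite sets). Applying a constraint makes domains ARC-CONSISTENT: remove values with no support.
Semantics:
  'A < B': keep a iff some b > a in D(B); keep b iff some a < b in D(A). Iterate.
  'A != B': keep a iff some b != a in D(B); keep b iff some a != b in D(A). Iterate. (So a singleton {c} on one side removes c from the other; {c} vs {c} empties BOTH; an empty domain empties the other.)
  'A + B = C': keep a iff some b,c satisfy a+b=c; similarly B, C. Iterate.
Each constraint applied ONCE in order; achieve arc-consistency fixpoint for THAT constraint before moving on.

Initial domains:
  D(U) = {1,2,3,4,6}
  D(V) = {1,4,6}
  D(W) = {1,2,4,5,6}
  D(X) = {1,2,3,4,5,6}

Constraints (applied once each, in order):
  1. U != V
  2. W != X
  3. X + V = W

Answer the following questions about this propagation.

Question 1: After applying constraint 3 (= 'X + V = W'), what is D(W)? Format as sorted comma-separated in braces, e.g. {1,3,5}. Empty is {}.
Answer: {2,4,5,6}

Derivation:
Constraint 1 (U != V) on D(U)={1,2,3,4,6} D(V)={1,4,6}: no change
Constraint 2 (W != X) on D(W)={1,2,4,5,6} D(X)={1,2,3,4,5,6}: no change
Constraint 3 (X + V = W) on D(X)={1,2,3,4,5,6} D(V)={1,4,6} D(W)={1,2,4,5,6}: X {1,2,3,4,5,6}->{1,2,3,4,5}; V {1,4,6}->{1,4}; W {1,2,4,5,6}->{2,4,5,6}
So after constraint 3: D(W) = {2,4,5,6}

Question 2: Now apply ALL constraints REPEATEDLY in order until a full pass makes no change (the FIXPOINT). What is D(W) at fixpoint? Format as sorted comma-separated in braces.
pass 0 (initial): D(W)={1,2,4,5,6}
pass 1: V {1,4,6}->{1,4}; W {1,2,4,5,6}->{2,4,5,6}; X {1,2,3,4,5,6}->{1,2,3,4,5}
pass 2: no change
Fixpoint after 2 passes: D(W) = {2,4,5,6}

Answer: {2,4,5,6}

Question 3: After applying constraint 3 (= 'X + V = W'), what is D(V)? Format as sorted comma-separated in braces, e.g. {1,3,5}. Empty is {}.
Constraint 1 (U != V) on D(U)={1,2,3,4,6} D(V)={1,4,6}: no change
Constraint 2 (W != X) on D(W)={1,2,4,5,6} D(X)={1,2,3,4,5,6}: no change
Constraint 3 (X + V = W) on D(X)={1,2,3,4,5,6} D(V)={1,4,6} D(W)={1,2,4,5,6}: X {1,2,3,4,5,6}->{1,2,3,4,5}; V {1,4,6}->{1,4}; W {1,2,4,5,6}->{2,4,5,6}
So after constraint 3: D(V) = {1,4}

Answer: {1,4}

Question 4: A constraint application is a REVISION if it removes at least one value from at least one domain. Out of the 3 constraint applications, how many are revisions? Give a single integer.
Constraint 1 (U != V) on D(U)={1,2,3,4,6} D(V)={1,4,6}: no change => not a revision
Constraint 2 (W != X) on D(W)={1,2,4,5,6} D(X)={1,2,3,4,5,6}: no change => not a revision
Constraint 3 (X + V = W) on D(X)={1,2,3,4,5,6} D(V)={1,4,6} D(W)={1,2,4,5,6}: X {1,2,3,4,5,6}->{1,2,3,4,5}; V {1,4,6}->{1,4}; W {1,2,4,5,6}->{2,4,5,6} => REVISION
Total revisions = 1

Answer: 1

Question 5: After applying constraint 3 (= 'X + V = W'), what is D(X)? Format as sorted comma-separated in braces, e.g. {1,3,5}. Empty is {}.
Answer: {1,2,3,4,5}

Derivation:
Constraint 1 (U != V) on D(U)={1,2,3,4,6} D(V)={1,4,6}: no change
Constraint 2 (W != X) on D(W)={1,2,4,5,6} D(X)={1,2,3,4,5,6}: no change
Constraint 3 (X + V = W) on D(X)={1,2,3,4,5,6} D(V)={1,4,6} D(W)={1,2,4,5,6}: X {1,2,3,4,5,6}->{1,2,3,4,5}; V {1,4,6}->{1,4}; W {1,2,4,5,6}->{2,4,5,6}
So after constraint 3: D(X) = {1,2,3,4,5}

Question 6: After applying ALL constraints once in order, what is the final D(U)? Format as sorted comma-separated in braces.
Answer: {1,2,3,4,6}

Derivation:
Constraint 1 (U != V) on D(U)={1,2,3,4,6} D(V)={1,4,6}: no change
Constraint 2 (W != X) on D(W)={1,2,4,5,6} D(X)={1,2,3,4,5,6}: no change
Constraint 3 (X + V = W) on D(X)={1,2,3,4,5,6} D(V)={1,4,6} D(W)={1,2,4,5,6}: X {1,2,3,4,5,6}->{1,2,3,4,5}; V {1,4,6}->{1,4}; W {1,2,4,5,6}->{2,4,5,6}
So after all 3 constraints: D(U) = {1,2,3,4,6}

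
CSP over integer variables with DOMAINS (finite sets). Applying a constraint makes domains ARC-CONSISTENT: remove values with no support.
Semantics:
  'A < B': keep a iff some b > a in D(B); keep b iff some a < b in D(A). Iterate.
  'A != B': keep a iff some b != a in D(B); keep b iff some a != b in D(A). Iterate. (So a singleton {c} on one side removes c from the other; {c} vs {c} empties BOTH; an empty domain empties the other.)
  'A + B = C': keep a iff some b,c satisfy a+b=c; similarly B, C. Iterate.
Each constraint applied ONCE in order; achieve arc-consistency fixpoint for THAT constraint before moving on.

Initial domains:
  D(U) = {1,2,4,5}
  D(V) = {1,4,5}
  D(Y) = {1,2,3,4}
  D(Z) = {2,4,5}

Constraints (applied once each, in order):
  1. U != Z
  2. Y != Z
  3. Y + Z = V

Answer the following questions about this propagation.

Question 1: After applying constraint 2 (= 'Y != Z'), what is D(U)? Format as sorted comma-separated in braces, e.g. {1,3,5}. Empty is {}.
Constraint 1 (U != Z) on D(U)={1,2,4,5} D(Z)={2,4,5}: no change
Constraint 2 (Y != Z) on D(Y)={1,2,3,4} D(Z)={2,4,5}: no change
So after constraint 2: D(U) = {1,2,4,5}

Answer: {1,2,4,5}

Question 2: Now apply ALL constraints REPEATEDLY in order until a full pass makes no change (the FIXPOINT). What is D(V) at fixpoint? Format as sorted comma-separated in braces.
pass 0 (initial): D(V)={1,4,5}
pass 1: V {1,4,5}->{4,5}; Y {1,2,3,4}->{1,2,3}; Z {2,4,5}->{2,4}
pass 2: no change
Fixpoint after 2 passes: D(V) = {4,5}

Answer: {4,5}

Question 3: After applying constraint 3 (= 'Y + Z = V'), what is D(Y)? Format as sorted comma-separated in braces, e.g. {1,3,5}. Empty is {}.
Answer: {1,2,3}

Derivation:
Constraint 1 (U != Z) on D(U)={1,2,4,5} D(Z)={2,4,5}: no change
Constraint 2 (Y != Z) on D(Y)={1,2,3,4} D(Z)={2,4,5}: no change
Constraint 3 (Y + Z = V) on D(Y)={1,2,3,4} D(Z)={2,4,5} D(V)={1,4,5}: Y {1,2,3,4}->{1,2,3}; Z {2,4,5}->{2,4}; V {1,4,5}->{4,5}
So after constraint 3: D(Y) = {1,2,3}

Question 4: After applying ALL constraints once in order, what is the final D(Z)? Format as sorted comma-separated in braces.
Constraint 1 (U != Z) on D(U)={1,2,4,5} D(Z)={2,4,5}: no change
Constraint 2 (Y != Z) on D(Y)={1,2,3,4} D(Z)={2,4,5}: no change
Constraint 3 (Y + Z = V) on D(Y)={1,2,3,4} D(Z)={2,4,5} D(V)={1,4,5}: Y {1,2,3,4}->{1,2,3}; Z {2,4,5}->{2,4}; V {1,4,5}->{4,5}
So after all 3 constraints: D(Z) = {2,4}

Answer: {2,4}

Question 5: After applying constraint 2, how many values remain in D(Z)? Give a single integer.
Answer: 3

Derivation:
Constraint 1 (U != Z) on D(U)={1,2,4,5} D(Z)={2,4,5}: no change
Constraint 2 (Y != Z) on D(Y)={1,2,3,4} D(Z)={2,4,5}: no change
So after constraint 2: D(Z)={2,4,5}, size = 3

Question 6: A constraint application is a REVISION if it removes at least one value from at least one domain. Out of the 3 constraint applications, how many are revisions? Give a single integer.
Constraint 1 (U != Z) on D(U)={1,2,4,5} D(Z)={2,4,5}: no change => not a revision
Constraint 2 (Y != Z) on D(Y)={1,2,3,4} D(Z)={2,4,5}: no change => not a revision
Constraint 3 (Y + Z = V) on D(Y)={1,2,3,4} D(Z)={2,4,5} D(V)={1,4,5}: Y {1,2,3,4}->{1,2,3}; Z {2,4,5}->{2,4}; V {1,4,5}->{4,5} => REVISION
Total revisions = 1

Answer: 1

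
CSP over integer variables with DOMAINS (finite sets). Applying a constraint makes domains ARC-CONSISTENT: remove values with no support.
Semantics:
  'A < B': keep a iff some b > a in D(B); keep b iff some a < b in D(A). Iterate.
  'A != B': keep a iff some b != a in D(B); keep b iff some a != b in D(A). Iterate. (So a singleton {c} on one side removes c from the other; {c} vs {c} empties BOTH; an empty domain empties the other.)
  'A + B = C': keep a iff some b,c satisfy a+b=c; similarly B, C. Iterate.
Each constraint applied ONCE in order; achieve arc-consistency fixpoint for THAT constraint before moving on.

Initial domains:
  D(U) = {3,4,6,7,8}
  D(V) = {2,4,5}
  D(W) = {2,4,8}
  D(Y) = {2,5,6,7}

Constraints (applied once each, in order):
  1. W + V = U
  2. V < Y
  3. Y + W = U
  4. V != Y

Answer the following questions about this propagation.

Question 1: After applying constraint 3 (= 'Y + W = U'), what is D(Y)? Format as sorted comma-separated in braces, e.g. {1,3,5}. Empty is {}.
Answer: {5,6}

Derivation:
Constraint 1 (W + V = U) on D(W)={2,4,8} D(V)={2,4,5} D(U)={3,4,6,7,8}: W {2,4,8}->{2,4}; U {3,4,6,7,8}->{4,6,7,8}
Constraint 2 (V < Y) on D(V)={2,4,5} D(Y)={2,5,6,7}: Y {2,5,6,7}->{5,6,7}
Constraint 3 (Y + W = U) on D(Y)={5,6,7} D(W)={2,4} D(U)={4,6,7,8}: Y {5,6,7}->{5,6}; W {2,4}->{2}; U {4,6,7,8}->{7,8}
So after constraint 3: D(Y) = {5,6}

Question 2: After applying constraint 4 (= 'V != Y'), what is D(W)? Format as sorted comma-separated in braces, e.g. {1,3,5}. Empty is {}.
Constraint 1 (W + V = U) on D(W)={2,4,8} D(V)={2,4,5} D(U)={3,4,6,7,8}: W {2,4,8}->{2,4}; U {3,4,6,7,8}->{4,6,7,8}
Constraint 2 (V < Y) on D(V)={2,4,5} D(Y)={2,5,6,7}: Y {2,5,6,7}->{5,6,7}
Constraint 3 (Y + W = U) on D(Y)={5,6,7} D(W)={2,4} D(U)={4,6,7,8}: Y {5,6,7}->{5,6}; W {2,4}->{2}; U {4,6,7,8}->{7,8}
Constraint 4 (V != Y) on D(V)={2,4,5} D(Y)={5,6}: no change
So after constraint 4: D(W) = {2}

Answer: {2}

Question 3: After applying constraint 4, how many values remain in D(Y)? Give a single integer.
Answer: 2

Derivation:
Constraint 1 (W + V = U) on D(W)={2,4,8} D(V)={2,4,5} D(U)={3,4,6,7,8}: W {2,4,8}->{2,4}; U {3,4,6,7,8}->{4,6,7,8}
Constraint 2 (V < Y) on D(V)={2,4,5} D(Y)={2,5,6,7}: Y {2,5,6,7}->{5,6,7}
Constraint 3 (Y + W = U) on D(Y)={5,6,7} D(W)={2,4} D(U)={4,6,7,8}: Y {5,6,7}->{5,6}; W {2,4}->{2}; U {4,6,7,8}->{7,8}
Constraint 4 (V != Y) on D(V)={2,4,5} D(Y)={5,6}: no change
So after constraint 4: D(Y)={5,6}, size = 2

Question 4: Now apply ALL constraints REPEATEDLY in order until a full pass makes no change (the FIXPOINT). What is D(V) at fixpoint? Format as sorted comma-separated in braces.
pass 0 (initial): D(V)={2,4,5}
pass 1: U {3,4,6,7,8}->{7,8}; W {2,4,8}->{2}; Y {2,5,6,7}->{5,6}
pass 2: U {7,8}->{}; V {2,4,5}->{}; W {2}->{}; Y {5,6}->{}
pass 3: no change
Fixpoint after 3 passes: D(V) = {}

Answer: {}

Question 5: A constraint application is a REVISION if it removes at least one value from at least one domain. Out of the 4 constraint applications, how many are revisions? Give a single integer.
Answer: 3

Derivation:
Constraint 1 (W + V = U) on D(W)={2,4,8} D(V)={2,4,5} D(U)={3,4,6,7,8}: W {2,4,8}->{2,4}; U {3,4,6,7,8}->{4,6,7,8} => REVISION
Constraint 2 (V < Y) on D(V)={2,4,5} D(Y)={2,5,6,7}: Y {2,5,6,7}->{5,6,7} => REVISION
Constraint 3 (Y + W = U) on D(Y)={5,6,7} D(W)={2,4} D(U)={4,6,7,8}: Y {5,6,7}->{5,6}; W {2,4}->{2}; U {4,6,7,8}->{7,8} => REVISION
Constraint 4 (V != Y) on D(V)={2,4,5} D(Y)={5,6}: no change => not a revision
Total revisions = 3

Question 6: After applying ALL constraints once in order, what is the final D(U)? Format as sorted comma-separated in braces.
Answer: {7,8}

Derivation:
Constraint 1 (W + V = U) on D(W)={2,4,8} D(V)={2,4,5} D(U)={3,4,6,7,8}: W {2,4,8}->{2,4}; U {3,4,6,7,8}->{4,6,7,8}
Constraint 2 (V < Y) on D(V)={2,4,5} D(Y)={2,5,6,7}: Y {2,5,6,7}->{5,6,7}
Constraint 3 (Y + W = U) on D(Y)={5,6,7} D(W)={2,4} D(U)={4,6,7,8}: Y {5,6,7}->{5,6}; W {2,4}->{2}; U {4,6,7,8}->{7,8}
Constraint 4 (V != Y) on D(V)={2,4,5} D(Y)={5,6}: no change
So after all 4 constraints: D(U) = {7,8}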